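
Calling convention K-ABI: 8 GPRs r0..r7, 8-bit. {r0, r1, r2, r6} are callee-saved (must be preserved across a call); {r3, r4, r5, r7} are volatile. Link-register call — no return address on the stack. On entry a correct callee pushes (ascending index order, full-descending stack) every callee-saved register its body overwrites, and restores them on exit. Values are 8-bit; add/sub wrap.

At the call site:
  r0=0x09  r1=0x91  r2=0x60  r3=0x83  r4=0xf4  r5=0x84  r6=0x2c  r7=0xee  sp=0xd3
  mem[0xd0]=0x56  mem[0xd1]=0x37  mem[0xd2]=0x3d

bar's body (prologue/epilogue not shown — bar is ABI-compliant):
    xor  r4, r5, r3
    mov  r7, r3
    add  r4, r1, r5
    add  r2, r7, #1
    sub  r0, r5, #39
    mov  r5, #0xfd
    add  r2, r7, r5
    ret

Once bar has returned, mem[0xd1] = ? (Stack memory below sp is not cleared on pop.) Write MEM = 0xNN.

prologue: push r0 -> mem[0xd2]=0x09, sp=0xd2
prologue: push r2 -> mem[0xd1]=0x60, sp=0xd1
body[0] xor  r4, r5, r3 -> r4=0x07
body[1] mov  r7, r3 -> r7=0x83
body[2] add  r4, r1, r5 -> r4=0x15
body[3] add  r2, r7, #1 -> r2=0x84
body[4] sub  r0, r5, #39 -> r0=0x5d
body[5] mov  r5, #0xfd -> r5=0xfd
body[6] add  r2, r7, r5 -> r2=0x80
epilogue: pop r2=0x60, sp=0xd2
epilogue: pop r0=0x09, sp=0xd3
prologue pushed ['r0', 'r2'] at ['0xd2', '0xd1']

MEM = 0x60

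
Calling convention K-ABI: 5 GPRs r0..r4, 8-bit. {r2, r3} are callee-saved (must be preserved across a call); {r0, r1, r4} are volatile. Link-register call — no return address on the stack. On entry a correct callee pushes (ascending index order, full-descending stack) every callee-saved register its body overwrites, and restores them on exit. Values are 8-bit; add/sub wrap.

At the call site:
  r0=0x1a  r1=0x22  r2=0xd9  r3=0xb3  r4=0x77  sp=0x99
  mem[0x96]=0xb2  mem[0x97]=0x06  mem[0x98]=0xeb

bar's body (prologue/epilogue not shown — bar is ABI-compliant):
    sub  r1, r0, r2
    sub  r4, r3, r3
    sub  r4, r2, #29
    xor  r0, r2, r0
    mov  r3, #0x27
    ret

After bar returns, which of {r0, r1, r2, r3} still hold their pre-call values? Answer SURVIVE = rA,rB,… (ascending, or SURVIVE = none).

SURVIVE = r2,r3

prologue: push r3 -> mem[0x98]=0xb3, sp=0x98
body[0] sub  r1, r0, r2 -> r1=0x41
body[1] sub  r4, r3, r3 -> r4=0x00
body[2] sub  r4, r2, #29 -> r4=0xbc
body[3] xor  r0, r2, r0 -> r0=0xc3
body[4] mov  r3, #0x27 -> r3=0x27
epilogue: pop r3=0xb3, sp=0x99
r0: caller-saved, written=True
r1: caller-saved, written=True
r2: callee-saved, written=False
r3: callee-saved, written=True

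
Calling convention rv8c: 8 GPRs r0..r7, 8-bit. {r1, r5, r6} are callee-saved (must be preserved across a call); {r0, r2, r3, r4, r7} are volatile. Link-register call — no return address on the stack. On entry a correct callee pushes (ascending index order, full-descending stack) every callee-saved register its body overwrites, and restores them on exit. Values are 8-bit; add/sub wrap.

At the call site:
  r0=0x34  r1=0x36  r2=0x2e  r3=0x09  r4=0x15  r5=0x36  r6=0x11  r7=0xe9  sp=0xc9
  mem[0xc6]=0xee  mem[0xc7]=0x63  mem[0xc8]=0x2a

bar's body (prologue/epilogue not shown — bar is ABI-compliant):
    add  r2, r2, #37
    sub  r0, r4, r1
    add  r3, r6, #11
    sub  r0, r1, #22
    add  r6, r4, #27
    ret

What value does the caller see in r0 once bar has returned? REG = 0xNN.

REG = 0x20

prologue: push r6 → mem[0xc8]=0x11, sp=0xc8
body[0] add  r2, r2, #37 → r2=0x53
body[1] sub  r0, r4, r1 → r0=0xdf
body[2] add  r3, r6, #11 → r3=0x1c
body[3] sub  r0, r1, #22 → r0=0x20
body[4] add  r6, r4, #27 → r6=0x30
epilogue: pop r6=0x11, sp=0xc9
r0 is caller-saved → body value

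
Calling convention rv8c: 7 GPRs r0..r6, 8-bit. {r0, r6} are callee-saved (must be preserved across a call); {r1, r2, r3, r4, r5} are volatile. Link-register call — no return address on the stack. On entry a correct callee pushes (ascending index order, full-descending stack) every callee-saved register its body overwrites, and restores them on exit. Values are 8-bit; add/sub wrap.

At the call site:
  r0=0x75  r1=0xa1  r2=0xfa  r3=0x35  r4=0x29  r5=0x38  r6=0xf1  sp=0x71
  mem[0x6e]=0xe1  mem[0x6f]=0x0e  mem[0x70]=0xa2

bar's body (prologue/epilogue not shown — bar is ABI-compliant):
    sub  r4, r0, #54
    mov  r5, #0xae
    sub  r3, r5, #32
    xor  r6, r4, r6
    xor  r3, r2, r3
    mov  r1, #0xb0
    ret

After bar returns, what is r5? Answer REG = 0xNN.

REG = 0xae

prologue: push r6 -> mem[0x70]=0xf1, sp=0x70
body[0] sub  r4, r0, #54 -> r4=0x3f
body[1] mov  r5, #0xae -> r5=0xae
body[2] sub  r3, r5, #32 -> r3=0x8e
body[3] xor  r6, r4, r6 -> r6=0xce
body[4] xor  r3, r2, r3 -> r3=0x74
body[5] mov  r1, #0xb0 -> r1=0xb0
epilogue: pop r6=0xf1, sp=0x71
r5 is caller-saved -> body value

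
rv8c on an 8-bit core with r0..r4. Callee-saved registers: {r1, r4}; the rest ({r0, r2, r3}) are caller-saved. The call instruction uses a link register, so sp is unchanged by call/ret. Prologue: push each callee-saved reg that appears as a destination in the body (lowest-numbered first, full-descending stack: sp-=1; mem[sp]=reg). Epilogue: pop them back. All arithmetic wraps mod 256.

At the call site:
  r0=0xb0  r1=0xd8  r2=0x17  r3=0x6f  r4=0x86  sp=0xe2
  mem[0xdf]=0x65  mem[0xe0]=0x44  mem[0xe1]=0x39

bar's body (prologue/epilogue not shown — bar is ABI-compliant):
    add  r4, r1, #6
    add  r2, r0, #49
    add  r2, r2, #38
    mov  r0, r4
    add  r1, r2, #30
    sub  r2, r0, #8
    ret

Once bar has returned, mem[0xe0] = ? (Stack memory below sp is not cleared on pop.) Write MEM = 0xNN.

prologue: push r1 -> mem[0xe1]=0xd8, sp=0xe1
prologue: push r4 -> mem[0xe0]=0x86, sp=0xe0
body[0] add  r4, r1, #6 -> r4=0xde
body[1] add  r2, r0, #49 -> r2=0xe1
body[2] add  r2, r2, #38 -> r2=0x07
body[3] mov  r0, r4 -> r0=0xde
body[4] add  r1, r2, #30 -> r1=0x25
body[5] sub  r2, r0, #8 -> r2=0xd6
epilogue: pop r4=0x86, sp=0xe1
epilogue: pop r1=0xd8, sp=0xe2
prologue pushed ['r1', 'r4'] at ['0xe1', '0xe0']

MEM = 0x86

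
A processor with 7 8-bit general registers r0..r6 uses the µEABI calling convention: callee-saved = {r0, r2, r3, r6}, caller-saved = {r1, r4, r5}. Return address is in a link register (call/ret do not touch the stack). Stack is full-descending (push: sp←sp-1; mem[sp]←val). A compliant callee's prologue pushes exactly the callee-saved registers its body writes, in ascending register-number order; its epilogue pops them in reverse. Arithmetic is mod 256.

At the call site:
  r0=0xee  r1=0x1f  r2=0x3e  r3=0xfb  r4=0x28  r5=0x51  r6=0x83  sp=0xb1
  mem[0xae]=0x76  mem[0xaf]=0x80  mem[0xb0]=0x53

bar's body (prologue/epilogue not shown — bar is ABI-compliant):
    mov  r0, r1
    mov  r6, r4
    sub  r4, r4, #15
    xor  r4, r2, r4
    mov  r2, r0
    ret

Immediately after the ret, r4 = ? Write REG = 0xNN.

REG = 0x27

prologue: push r0 -> mem[0xb0]=0xee, sp=0xb0
prologue: push r2 -> mem[0xaf]=0x3e, sp=0xaf
prologue: push r6 -> mem[0xae]=0x83, sp=0xae
body[0] mov  r0, r1 -> r0=0x1f
body[1] mov  r6, r4 -> r6=0x28
body[2] sub  r4, r4, #15 -> r4=0x19
body[3] xor  r4, r2, r4 -> r4=0x27
body[4] mov  r2, r0 -> r2=0x1f
epilogue: pop r6=0x83, sp=0xaf
epilogue: pop r2=0x3e, sp=0xb0
epilogue: pop r0=0xee, sp=0xb1
r4 is caller-saved -> body value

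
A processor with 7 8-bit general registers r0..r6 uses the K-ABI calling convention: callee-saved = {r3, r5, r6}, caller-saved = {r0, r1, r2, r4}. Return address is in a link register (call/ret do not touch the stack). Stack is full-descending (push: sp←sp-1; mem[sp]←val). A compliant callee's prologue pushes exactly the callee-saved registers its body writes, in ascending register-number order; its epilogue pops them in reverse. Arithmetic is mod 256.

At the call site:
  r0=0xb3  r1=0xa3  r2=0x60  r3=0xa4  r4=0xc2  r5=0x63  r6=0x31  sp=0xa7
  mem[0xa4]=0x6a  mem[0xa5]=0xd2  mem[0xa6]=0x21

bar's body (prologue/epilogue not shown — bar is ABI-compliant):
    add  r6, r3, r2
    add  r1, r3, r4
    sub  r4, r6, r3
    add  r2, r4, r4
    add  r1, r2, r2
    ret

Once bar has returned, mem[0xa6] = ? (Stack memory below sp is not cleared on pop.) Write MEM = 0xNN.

MEM = 0x31

prologue: push r6 -> mem[0xa6]=0x31, sp=0xa6
body[0] add  r6, r3, r2 -> r6=0x04
body[1] add  r1, r3, r4 -> r1=0x66
body[2] sub  r4, r6, r3 -> r4=0x60
body[3] add  r2, r4, r4 -> r2=0xc0
body[4] add  r1, r2, r2 -> r1=0x80
epilogue: pop r6=0x31, sp=0xa7
prologue pushed ['r6'] at ['0xa6']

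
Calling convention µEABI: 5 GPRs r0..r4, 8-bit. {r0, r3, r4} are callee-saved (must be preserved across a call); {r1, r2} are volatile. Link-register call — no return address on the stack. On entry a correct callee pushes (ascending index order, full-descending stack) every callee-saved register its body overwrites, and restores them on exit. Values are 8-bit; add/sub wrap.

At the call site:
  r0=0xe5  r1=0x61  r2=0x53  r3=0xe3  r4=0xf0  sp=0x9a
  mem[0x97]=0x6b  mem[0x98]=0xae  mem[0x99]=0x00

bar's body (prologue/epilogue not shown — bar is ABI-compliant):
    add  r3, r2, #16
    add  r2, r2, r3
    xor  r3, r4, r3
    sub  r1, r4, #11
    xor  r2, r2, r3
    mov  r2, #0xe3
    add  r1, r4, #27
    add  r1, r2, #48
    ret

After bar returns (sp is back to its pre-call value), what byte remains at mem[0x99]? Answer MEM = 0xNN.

prologue: push r3 -> mem[0x99]=0xe3, sp=0x99
body[0] add  r3, r2, #16 -> r3=0x63
body[1] add  r2, r2, r3 -> r2=0xb6
body[2] xor  r3, r4, r3 -> r3=0x93
body[3] sub  r1, r4, #11 -> r1=0xe5
body[4] xor  r2, r2, r3 -> r2=0x25
body[5] mov  r2, #0xe3 -> r2=0xe3
body[6] add  r1, r4, #27 -> r1=0x0b
body[7] add  r1, r2, #48 -> r1=0x13
epilogue: pop r3=0xe3, sp=0x9a
prologue pushed ['r3'] at ['0x99']

MEM = 0xe3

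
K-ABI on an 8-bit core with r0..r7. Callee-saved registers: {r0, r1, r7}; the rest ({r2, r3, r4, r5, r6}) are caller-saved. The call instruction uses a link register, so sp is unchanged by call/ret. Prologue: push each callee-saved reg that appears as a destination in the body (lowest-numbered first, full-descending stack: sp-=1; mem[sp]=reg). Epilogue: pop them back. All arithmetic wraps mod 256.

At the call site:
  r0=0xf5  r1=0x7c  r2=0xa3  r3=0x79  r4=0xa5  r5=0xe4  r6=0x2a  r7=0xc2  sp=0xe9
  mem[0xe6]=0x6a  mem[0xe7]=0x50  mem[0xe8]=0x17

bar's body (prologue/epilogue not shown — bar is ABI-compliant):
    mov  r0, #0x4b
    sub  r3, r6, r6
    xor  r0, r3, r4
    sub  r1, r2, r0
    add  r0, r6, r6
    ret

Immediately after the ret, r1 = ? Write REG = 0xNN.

prologue: push r0 → mem[0xe8]=0xf5, sp=0xe8
prologue: push r1 → mem[0xe7]=0x7c, sp=0xe7
body[0] mov  r0, #0x4b → r0=0x4b
body[1] sub  r3, r6, r6 → r3=0x00
body[2] xor  r0, r3, r4 → r0=0xa5
body[3] sub  r1, r2, r0 → r1=0xfe
body[4] add  r0, r6, r6 → r0=0x54
epilogue: pop r1=0x7c, sp=0xe8
epilogue: pop r0=0xf5, sp=0xe9
r1 is callee-saved → restored

REG = 0x7c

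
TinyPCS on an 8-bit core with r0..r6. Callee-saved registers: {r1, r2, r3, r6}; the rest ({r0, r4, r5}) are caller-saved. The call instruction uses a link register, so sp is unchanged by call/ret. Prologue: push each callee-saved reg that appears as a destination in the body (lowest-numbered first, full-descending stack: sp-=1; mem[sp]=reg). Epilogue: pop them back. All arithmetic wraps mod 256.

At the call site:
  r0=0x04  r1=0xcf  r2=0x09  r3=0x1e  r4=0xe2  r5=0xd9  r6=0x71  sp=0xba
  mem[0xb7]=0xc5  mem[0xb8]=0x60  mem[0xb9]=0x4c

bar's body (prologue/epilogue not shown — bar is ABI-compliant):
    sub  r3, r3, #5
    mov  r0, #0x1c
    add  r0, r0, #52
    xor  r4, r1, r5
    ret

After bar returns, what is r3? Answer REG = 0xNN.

prologue: push r3 -> mem[0xb9]=0x1e, sp=0xb9
body[0] sub  r3, r3, #5 -> r3=0x19
body[1] mov  r0, #0x1c -> r0=0x1c
body[2] add  r0, r0, #52 -> r0=0x50
body[3] xor  r4, r1, r5 -> r4=0x16
epilogue: pop r3=0x1e, sp=0xba
r3 is callee-saved -> restored

REG = 0x1e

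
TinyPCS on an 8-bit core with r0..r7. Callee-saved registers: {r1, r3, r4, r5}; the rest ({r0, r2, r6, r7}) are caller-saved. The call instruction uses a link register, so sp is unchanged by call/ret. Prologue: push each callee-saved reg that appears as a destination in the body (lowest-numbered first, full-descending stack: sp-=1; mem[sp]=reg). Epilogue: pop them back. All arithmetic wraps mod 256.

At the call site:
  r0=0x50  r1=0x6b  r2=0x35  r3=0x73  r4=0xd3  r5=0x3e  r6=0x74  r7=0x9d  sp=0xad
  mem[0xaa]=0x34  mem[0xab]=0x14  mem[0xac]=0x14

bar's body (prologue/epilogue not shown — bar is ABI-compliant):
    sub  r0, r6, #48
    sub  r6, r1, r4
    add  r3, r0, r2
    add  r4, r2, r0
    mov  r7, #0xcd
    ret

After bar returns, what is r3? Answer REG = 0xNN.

REG = 0x73

prologue: push r3 → mem[0xac]=0x73, sp=0xac
prologue: push r4 → mem[0xab]=0xd3, sp=0xab
body[0] sub  r0, r6, #48 → r0=0x44
body[1] sub  r6, r1, r4 → r6=0x98
body[2] add  r3, r0, r2 → r3=0x79
body[3] add  r4, r2, r0 → r4=0x79
body[4] mov  r7, #0xcd → r7=0xcd
epilogue: pop r4=0xd3, sp=0xac
epilogue: pop r3=0x73, sp=0xad
r3 is callee-saved → restored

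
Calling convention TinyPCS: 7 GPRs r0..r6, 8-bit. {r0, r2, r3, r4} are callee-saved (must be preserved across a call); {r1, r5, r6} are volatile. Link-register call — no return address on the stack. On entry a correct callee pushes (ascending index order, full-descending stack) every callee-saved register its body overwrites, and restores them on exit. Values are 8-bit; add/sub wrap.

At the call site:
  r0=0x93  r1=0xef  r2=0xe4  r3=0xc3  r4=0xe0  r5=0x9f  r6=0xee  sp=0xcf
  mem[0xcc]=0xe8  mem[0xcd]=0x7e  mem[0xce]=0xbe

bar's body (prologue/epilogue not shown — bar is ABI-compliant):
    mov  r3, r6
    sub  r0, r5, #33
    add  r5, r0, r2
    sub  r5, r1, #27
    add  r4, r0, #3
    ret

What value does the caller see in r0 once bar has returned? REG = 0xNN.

REG = 0x93

prologue: push r0 → mem[0xce]=0x93, sp=0xce
prologue: push r3 → mem[0xcd]=0xc3, sp=0xcd
prologue: push r4 → mem[0xcc]=0xe0, sp=0xcc
body[0] mov  r3, r6 → r3=0xee
body[1] sub  r0, r5, #33 → r0=0x7e
body[2] add  r5, r0, r2 → r5=0x62
body[3] sub  r5, r1, #27 → r5=0xd4
body[4] add  r4, r0, #3 → r4=0x81
epilogue: pop r4=0xe0, sp=0xcd
epilogue: pop r3=0xc3, sp=0xce
epilogue: pop r0=0x93, sp=0xcf
r0 is callee-saved → restored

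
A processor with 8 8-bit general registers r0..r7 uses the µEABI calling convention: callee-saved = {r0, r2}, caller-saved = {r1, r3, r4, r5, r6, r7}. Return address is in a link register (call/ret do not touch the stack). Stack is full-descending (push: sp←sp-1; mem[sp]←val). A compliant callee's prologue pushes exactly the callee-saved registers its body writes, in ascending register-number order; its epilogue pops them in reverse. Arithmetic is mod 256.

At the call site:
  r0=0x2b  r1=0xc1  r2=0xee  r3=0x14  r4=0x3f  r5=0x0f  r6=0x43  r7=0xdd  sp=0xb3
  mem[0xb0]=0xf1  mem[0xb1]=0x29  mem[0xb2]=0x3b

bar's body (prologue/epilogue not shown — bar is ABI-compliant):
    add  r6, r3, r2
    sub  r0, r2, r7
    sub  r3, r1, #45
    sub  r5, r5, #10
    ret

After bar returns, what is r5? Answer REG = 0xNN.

prologue: push r0 → mem[0xb2]=0x2b, sp=0xb2
body[0] add  r6, r3, r2 → r6=0x02
body[1] sub  r0, r2, r7 → r0=0x11
body[2] sub  r3, r1, #45 → r3=0x94
body[3] sub  r5, r5, #10 → r5=0x05
epilogue: pop r0=0x2b, sp=0xb3
r5 is caller-saved → body value

REG = 0x05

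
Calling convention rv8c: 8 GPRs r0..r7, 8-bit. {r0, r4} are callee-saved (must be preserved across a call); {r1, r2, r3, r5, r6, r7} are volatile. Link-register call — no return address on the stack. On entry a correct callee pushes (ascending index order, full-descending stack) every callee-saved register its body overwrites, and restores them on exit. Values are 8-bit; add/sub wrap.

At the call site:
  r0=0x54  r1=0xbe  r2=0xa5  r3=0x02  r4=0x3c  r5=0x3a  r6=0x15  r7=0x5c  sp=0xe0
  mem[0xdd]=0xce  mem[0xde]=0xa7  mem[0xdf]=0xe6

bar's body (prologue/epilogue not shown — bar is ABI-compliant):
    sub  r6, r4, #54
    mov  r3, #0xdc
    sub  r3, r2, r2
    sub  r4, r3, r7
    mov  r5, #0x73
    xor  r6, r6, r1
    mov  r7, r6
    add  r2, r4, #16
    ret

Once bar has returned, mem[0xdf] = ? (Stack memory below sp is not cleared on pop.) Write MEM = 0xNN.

MEM = 0x3c

prologue: push r4 -> mem[0xdf]=0x3c, sp=0xdf
body[0] sub  r6, r4, #54 -> r6=0x06
body[1] mov  r3, #0xdc -> r3=0xdc
body[2] sub  r3, r2, r2 -> r3=0x00
body[3] sub  r4, r3, r7 -> r4=0xa4
body[4] mov  r5, #0x73 -> r5=0x73
body[5] xor  r6, r6, r1 -> r6=0xb8
body[6] mov  r7, r6 -> r7=0xb8
body[7] add  r2, r4, #16 -> r2=0xb4
epilogue: pop r4=0x3c, sp=0xe0
prologue pushed ['r4'] at ['0xdf']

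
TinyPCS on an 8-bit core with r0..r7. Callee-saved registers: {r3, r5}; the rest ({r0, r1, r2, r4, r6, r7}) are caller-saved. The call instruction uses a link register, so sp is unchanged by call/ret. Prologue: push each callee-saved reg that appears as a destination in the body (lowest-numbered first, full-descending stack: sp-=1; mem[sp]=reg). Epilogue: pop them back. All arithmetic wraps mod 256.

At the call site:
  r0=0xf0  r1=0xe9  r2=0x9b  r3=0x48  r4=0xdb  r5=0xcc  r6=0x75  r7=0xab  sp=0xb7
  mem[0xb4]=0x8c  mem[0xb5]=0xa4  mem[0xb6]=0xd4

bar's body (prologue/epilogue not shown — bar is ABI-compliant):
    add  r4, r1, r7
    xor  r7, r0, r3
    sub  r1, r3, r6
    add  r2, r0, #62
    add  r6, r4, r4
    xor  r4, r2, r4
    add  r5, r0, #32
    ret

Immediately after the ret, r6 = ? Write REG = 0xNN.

prologue: push r5 → mem[0xb6]=0xcc, sp=0xb6
body[0] add  r4, r1, r7 → r4=0x94
body[1] xor  r7, r0, r3 → r7=0xb8
body[2] sub  r1, r3, r6 → r1=0xd3
body[3] add  r2, r0, #62 → r2=0x2e
body[4] add  r6, r4, r4 → r6=0x28
body[5] xor  r4, r2, r4 → r4=0xba
body[6] add  r5, r0, #32 → r5=0x10
epilogue: pop r5=0xcc, sp=0xb7
r6 is caller-saved → body value

REG = 0x28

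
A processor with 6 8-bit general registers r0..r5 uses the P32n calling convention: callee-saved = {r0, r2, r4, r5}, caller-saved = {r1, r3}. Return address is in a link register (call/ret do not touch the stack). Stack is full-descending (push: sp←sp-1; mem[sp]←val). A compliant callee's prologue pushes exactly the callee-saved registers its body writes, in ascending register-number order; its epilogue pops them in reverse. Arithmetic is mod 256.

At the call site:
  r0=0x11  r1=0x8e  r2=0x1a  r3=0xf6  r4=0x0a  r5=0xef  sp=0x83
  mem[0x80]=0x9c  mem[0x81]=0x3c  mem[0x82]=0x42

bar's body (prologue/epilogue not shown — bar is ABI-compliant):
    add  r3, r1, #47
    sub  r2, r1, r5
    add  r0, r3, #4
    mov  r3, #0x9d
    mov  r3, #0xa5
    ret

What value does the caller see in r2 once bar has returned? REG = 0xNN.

prologue: push r0 -> mem[0x82]=0x11, sp=0x82
prologue: push r2 -> mem[0x81]=0x1a, sp=0x81
body[0] add  r3, r1, #47 -> r3=0xbd
body[1] sub  r2, r1, r5 -> r2=0x9f
body[2] add  r0, r3, #4 -> r0=0xc1
body[3] mov  r3, #0x9d -> r3=0x9d
body[4] mov  r3, #0xa5 -> r3=0xa5
epilogue: pop r2=0x1a, sp=0x82
epilogue: pop r0=0x11, sp=0x83
r2 is callee-saved -> restored

REG = 0x1a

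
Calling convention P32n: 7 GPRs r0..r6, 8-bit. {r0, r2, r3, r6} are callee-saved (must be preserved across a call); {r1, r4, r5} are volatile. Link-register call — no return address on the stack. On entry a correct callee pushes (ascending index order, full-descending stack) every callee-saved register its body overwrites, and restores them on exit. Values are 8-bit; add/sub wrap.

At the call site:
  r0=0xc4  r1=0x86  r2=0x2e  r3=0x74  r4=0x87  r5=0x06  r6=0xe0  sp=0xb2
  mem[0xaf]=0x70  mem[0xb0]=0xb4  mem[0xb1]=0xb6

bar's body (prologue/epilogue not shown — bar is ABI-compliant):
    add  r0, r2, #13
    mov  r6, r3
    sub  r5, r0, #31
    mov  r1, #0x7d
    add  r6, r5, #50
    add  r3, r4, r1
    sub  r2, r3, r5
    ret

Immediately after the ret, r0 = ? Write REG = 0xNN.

REG = 0xc4

prologue: push r0 → mem[0xb1]=0xc4, sp=0xb1
prologue: push r2 → mem[0xb0]=0x2e, sp=0xb0
prologue: push r3 → mem[0xaf]=0x74, sp=0xaf
prologue: push r6 → mem[0xae]=0xe0, sp=0xae
body[0] add  r0, r2, #13 → r0=0x3b
body[1] mov  r6, r3 → r6=0x74
body[2] sub  r5, r0, #31 → r5=0x1c
body[3] mov  r1, #0x7d → r1=0x7d
body[4] add  r6, r5, #50 → r6=0x4e
body[5] add  r3, r4, r1 → r3=0x04
body[6] sub  r2, r3, r5 → r2=0xe8
epilogue: pop r6=0xe0, sp=0xaf
epilogue: pop r3=0x74, sp=0xb0
epilogue: pop r2=0x2e, sp=0xb1
epilogue: pop r0=0xc4, sp=0xb2
r0 is callee-saved → restored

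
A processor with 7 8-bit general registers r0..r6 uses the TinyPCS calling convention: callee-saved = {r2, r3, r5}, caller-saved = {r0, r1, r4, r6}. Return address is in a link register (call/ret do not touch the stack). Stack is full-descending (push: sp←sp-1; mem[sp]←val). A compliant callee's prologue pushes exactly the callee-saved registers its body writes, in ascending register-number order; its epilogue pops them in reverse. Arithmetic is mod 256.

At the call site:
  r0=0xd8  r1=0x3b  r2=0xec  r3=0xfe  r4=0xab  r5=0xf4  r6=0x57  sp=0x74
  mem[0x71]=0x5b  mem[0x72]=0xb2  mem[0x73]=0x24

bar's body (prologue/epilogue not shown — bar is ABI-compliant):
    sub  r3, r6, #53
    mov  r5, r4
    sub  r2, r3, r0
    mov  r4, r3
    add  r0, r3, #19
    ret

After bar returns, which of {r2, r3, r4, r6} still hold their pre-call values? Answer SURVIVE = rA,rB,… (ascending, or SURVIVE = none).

prologue: push r2 -> mem[0x73]=0xec, sp=0x73
prologue: push r3 -> mem[0x72]=0xfe, sp=0x72
prologue: push r5 -> mem[0x71]=0xf4, sp=0x71
body[0] sub  r3, r6, #53 -> r3=0x22
body[1] mov  r5, r4 -> r5=0xab
body[2] sub  r2, r3, r0 -> r2=0x4a
body[3] mov  r4, r3 -> r4=0x22
body[4] add  r0, r3, #19 -> r0=0x35
epilogue: pop r5=0xf4, sp=0x72
epilogue: pop r3=0xfe, sp=0x73
epilogue: pop r2=0xec, sp=0x74
r2: callee-saved, written=True
r3: callee-saved, written=True
r4: caller-saved, written=True
r6: caller-saved, written=False

SURVIVE = r2,r3,r6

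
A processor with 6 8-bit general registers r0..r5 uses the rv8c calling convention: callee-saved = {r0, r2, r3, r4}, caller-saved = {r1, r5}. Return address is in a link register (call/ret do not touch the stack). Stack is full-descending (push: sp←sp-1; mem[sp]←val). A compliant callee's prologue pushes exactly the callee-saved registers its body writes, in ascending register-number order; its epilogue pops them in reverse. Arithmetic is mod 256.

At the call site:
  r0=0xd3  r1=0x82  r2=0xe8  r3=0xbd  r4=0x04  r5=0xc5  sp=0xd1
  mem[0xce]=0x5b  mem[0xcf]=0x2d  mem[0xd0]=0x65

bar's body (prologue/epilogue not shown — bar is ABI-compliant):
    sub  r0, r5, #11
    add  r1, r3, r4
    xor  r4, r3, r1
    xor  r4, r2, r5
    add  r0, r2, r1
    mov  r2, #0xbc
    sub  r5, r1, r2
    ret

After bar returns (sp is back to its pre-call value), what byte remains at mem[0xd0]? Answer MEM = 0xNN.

prologue: push r0 → mem[0xd0]=0xd3, sp=0xd0
prologue: push r2 → mem[0xcf]=0xe8, sp=0xcf
prologue: push r4 → mem[0xce]=0x04, sp=0xce
body[0] sub  r0, r5, #11 → r0=0xba
body[1] add  r1, r3, r4 → r1=0xc1
body[2] xor  r4, r3, r1 → r4=0x7c
body[3] xor  r4, r2, r5 → r4=0x2d
body[4] add  r0, r2, r1 → r0=0xa9
body[5] mov  r2, #0xbc → r2=0xbc
body[6] sub  r5, r1, r2 → r5=0x05
epilogue: pop r4=0x04, sp=0xcf
epilogue: pop r2=0xe8, sp=0xd0
epilogue: pop r0=0xd3, sp=0xd1
prologue pushed ['r0', 'r2', 'r4'] at ['0xd0', '0xcf', '0xce']

MEM = 0xd3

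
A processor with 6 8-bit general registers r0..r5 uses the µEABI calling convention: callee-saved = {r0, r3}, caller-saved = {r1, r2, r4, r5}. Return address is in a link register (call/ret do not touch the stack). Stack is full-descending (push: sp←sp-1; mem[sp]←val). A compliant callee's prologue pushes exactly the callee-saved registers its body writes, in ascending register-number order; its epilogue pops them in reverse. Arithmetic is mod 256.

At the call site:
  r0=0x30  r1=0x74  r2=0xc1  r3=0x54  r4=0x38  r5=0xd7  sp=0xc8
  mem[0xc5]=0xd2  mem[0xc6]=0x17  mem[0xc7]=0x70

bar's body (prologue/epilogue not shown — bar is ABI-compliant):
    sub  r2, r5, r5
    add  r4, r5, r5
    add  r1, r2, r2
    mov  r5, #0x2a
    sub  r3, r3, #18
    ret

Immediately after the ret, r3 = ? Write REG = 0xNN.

prologue: push r3 -> mem[0xc7]=0x54, sp=0xc7
body[0] sub  r2, r5, r5 -> r2=0x00
body[1] add  r4, r5, r5 -> r4=0xae
body[2] add  r1, r2, r2 -> r1=0x00
body[3] mov  r5, #0x2a -> r5=0x2a
body[4] sub  r3, r3, #18 -> r3=0x42
epilogue: pop r3=0x54, sp=0xc8
r3 is callee-saved -> restored

REG = 0x54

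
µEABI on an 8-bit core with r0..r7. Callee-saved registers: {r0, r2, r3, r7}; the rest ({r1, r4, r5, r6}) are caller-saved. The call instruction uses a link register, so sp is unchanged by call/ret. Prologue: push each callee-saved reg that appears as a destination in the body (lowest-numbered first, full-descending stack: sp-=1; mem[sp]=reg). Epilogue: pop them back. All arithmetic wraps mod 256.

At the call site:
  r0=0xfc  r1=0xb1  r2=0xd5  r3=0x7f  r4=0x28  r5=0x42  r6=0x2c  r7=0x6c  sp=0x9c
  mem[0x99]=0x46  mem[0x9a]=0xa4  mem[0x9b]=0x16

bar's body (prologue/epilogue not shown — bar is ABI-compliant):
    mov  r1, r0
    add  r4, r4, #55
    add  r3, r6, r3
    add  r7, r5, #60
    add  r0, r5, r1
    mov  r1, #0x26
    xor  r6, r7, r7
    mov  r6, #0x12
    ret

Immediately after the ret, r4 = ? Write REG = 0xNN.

prologue: push r0 -> mem[0x9b]=0xfc, sp=0x9b
prologue: push r3 -> mem[0x9a]=0x7f, sp=0x9a
prologue: push r7 -> mem[0x99]=0x6c, sp=0x99
body[0] mov  r1, r0 -> r1=0xfc
body[1] add  r4, r4, #55 -> r4=0x5f
body[2] add  r3, r6, r3 -> r3=0xab
body[3] add  r7, r5, #60 -> r7=0x7e
body[4] add  r0, r5, r1 -> r0=0x3e
body[5] mov  r1, #0x26 -> r1=0x26
body[6] xor  r6, r7, r7 -> r6=0x00
body[7] mov  r6, #0x12 -> r6=0x12
epilogue: pop r7=0x6c, sp=0x9a
epilogue: pop r3=0x7f, sp=0x9b
epilogue: pop r0=0xfc, sp=0x9c
r4 is caller-saved -> body value

REG = 0x5f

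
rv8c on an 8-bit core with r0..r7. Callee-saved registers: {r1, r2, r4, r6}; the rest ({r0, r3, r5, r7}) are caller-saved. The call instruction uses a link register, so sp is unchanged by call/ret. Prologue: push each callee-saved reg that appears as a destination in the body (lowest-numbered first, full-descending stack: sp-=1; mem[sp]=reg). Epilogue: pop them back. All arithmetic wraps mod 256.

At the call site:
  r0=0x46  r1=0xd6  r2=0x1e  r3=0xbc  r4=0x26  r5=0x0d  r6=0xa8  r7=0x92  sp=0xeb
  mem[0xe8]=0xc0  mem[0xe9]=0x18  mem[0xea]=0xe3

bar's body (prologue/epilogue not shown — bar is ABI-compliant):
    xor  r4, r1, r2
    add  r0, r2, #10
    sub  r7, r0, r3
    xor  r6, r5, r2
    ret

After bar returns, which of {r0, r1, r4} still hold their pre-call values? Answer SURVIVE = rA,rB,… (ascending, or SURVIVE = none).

prologue: push r4 -> mem[0xea]=0x26, sp=0xea
prologue: push r6 -> mem[0xe9]=0xa8, sp=0xe9
body[0] xor  r4, r1, r2 -> r4=0xc8
body[1] add  r0, r2, #10 -> r0=0x28
body[2] sub  r7, r0, r3 -> r7=0x6c
body[3] xor  r6, r5, r2 -> r6=0x13
epilogue: pop r6=0xa8, sp=0xea
epilogue: pop r4=0x26, sp=0xeb
r0: caller-saved, written=True
r1: callee-saved, written=False
r4: callee-saved, written=True

SURVIVE = r1,r4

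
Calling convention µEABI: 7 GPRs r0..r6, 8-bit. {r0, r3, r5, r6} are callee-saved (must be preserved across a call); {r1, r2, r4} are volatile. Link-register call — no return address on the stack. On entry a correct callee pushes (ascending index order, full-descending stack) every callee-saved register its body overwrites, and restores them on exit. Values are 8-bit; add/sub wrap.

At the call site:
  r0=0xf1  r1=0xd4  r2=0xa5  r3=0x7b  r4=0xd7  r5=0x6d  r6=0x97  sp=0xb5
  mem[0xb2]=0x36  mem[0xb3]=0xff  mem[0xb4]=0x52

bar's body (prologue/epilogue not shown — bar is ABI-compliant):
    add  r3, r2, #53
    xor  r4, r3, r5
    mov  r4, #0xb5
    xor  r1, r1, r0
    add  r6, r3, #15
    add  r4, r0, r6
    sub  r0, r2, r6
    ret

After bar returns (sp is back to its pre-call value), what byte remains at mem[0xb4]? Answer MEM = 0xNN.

MEM = 0xf1

prologue: push r0 -> mem[0xb4]=0xf1, sp=0xb4
prologue: push r3 -> mem[0xb3]=0x7b, sp=0xb3
prologue: push r6 -> mem[0xb2]=0x97, sp=0xb2
body[0] add  r3, r2, #53 -> r3=0xda
body[1] xor  r4, r3, r5 -> r4=0xb7
body[2] mov  r4, #0xb5 -> r4=0xb5
body[3] xor  r1, r1, r0 -> r1=0x25
body[4] add  r6, r3, #15 -> r6=0xe9
body[5] add  r4, r0, r6 -> r4=0xda
body[6] sub  r0, r2, r6 -> r0=0xbc
epilogue: pop r6=0x97, sp=0xb3
epilogue: pop r3=0x7b, sp=0xb4
epilogue: pop r0=0xf1, sp=0xb5
prologue pushed ['r0', 'r3', 'r6'] at ['0xb4', '0xb3', '0xb2']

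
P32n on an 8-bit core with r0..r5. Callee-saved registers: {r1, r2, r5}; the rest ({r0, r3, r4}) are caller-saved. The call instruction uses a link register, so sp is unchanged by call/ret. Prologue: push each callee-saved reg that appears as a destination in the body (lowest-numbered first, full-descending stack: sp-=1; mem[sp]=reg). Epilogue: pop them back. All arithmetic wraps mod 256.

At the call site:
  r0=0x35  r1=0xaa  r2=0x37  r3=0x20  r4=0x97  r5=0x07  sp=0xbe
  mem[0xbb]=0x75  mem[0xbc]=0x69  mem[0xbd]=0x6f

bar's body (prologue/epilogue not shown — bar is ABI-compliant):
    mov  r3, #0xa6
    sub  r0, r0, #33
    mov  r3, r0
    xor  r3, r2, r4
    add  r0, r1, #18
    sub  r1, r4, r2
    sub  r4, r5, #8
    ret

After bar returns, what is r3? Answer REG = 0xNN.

REG = 0xa0

prologue: push r1 → mem[0xbd]=0xaa, sp=0xbd
body[0] mov  r3, #0xa6 → r3=0xa6
body[1] sub  r0, r0, #33 → r0=0x14
body[2] mov  r3, r0 → r3=0x14
body[3] xor  r3, r2, r4 → r3=0xa0
body[4] add  r0, r1, #18 → r0=0xbc
body[5] sub  r1, r4, r2 → r1=0x60
body[6] sub  r4, r5, #8 → r4=0xff
epilogue: pop r1=0xaa, sp=0xbe
r3 is caller-saved → body value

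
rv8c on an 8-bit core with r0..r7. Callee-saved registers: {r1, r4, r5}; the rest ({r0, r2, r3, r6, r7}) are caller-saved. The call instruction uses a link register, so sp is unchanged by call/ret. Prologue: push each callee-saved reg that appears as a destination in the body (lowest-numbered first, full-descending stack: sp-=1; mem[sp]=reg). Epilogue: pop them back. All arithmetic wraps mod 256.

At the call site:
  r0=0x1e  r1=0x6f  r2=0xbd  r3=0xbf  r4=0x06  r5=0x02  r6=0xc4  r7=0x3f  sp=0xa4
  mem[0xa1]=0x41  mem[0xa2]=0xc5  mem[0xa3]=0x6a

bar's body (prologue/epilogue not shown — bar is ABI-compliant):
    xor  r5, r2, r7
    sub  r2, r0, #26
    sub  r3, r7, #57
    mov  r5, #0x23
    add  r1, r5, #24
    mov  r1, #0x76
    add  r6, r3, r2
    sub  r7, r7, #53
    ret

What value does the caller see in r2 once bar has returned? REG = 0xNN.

prologue: push r1 → mem[0xa3]=0x6f, sp=0xa3
prologue: push r5 → mem[0xa2]=0x02, sp=0xa2
body[0] xor  r5, r2, r7 → r5=0x82
body[1] sub  r2, r0, #26 → r2=0x04
body[2] sub  r3, r7, #57 → r3=0x06
body[3] mov  r5, #0x23 → r5=0x23
body[4] add  r1, r5, #24 → r1=0x3b
body[5] mov  r1, #0x76 → r1=0x76
body[6] add  r6, r3, r2 → r6=0x0a
body[7] sub  r7, r7, #53 → r7=0x0a
epilogue: pop r5=0x02, sp=0xa3
epilogue: pop r1=0x6f, sp=0xa4
r2 is caller-saved → body value

REG = 0x04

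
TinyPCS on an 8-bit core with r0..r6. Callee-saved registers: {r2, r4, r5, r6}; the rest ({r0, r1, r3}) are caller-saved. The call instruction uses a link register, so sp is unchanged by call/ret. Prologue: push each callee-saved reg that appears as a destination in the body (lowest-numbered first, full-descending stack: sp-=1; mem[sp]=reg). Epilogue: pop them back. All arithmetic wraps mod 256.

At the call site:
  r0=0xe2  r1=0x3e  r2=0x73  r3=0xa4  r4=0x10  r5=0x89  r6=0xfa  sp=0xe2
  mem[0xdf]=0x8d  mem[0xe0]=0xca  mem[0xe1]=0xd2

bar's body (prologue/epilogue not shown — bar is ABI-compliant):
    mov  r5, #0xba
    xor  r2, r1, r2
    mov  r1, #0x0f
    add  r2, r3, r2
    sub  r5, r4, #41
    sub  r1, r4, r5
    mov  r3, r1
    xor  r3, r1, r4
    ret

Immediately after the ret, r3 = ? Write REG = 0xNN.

REG = 0x39

prologue: push r2 → mem[0xe1]=0x73, sp=0xe1
prologue: push r5 → mem[0xe0]=0x89, sp=0xe0
body[0] mov  r5, #0xba → r5=0xba
body[1] xor  r2, r1, r2 → r2=0x4d
body[2] mov  r1, #0x0f → r1=0x0f
body[3] add  r2, r3, r2 → r2=0xf1
body[4] sub  r5, r4, #41 → r5=0xe7
body[5] sub  r1, r4, r5 → r1=0x29
body[6] mov  r3, r1 → r3=0x29
body[7] xor  r3, r1, r4 → r3=0x39
epilogue: pop r5=0x89, sp=0xe1
epilogue: pop r2=0x73, sp=0xe2
r3 is caller-saved → body value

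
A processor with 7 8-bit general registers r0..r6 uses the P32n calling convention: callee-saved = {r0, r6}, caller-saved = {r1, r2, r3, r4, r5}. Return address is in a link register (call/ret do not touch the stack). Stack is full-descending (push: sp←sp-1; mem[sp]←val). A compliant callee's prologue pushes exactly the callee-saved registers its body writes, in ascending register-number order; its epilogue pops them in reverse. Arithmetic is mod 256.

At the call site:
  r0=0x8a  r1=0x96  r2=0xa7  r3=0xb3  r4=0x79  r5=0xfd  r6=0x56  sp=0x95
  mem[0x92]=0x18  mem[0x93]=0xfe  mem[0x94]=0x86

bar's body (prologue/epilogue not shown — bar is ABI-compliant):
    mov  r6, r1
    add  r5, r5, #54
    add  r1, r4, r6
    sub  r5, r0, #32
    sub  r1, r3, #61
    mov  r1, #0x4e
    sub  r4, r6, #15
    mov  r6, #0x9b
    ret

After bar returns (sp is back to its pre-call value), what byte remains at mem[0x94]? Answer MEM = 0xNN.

prologue: push r6 -> mem[0x94]=0x56, sp=0x94
body[0] mov  r6, r1 -> r6=0x96
body[1] add  r5, r5, #54 -> r5=0x33
body[2] add  r1, r4, r6 -> r1=0x0f
body[3] sub  r5, r0, #32 -> r5=0x6a
body[4] sub  r1, r3, #61 -> r1=0x76
body[5] mov  r1, #0x4e -> r1=0x4e
body[6] sub  r4, r6, #15 -> r4=0x87
body[7] mov  r6, #0x9b -> r6=0x9b
epilogue: pop r6=0x56, sp=0x95
prologue pushed ['r6'] at ['0x94']

MEM = 0x56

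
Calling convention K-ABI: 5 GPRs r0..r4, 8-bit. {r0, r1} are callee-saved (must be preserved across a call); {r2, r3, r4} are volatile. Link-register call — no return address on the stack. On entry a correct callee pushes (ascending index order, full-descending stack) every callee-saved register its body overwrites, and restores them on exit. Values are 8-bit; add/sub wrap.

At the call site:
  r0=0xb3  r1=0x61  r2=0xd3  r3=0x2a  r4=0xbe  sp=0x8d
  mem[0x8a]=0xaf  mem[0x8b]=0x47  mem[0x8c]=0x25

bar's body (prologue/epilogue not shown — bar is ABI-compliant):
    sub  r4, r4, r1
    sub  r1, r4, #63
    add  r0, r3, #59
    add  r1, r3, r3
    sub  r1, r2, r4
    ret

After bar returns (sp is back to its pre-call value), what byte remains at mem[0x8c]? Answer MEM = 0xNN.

MEM = 0xb3

prologue: push r0 → mem[0x8c]=0xb3, sp=0x8c
prologue: push r1 → mem[0x8b]=0x61, sp=0x8b
body[0] sub  r4, r4, r1 → r4=0x5d
body[1] sub  r1, r4, #63 → r1=0x1e
body[2] add  r0, r3, #59 → r0=0x65
body[3] add  r1, r3, r3 → r1=0x54
body[4] sub  r1, r2, r4 → r1=0x76
epilogue: pop r1=0x61, sp=0x8c
epilogue: pop r0=0xb3, sp=0x8d
prologue pushed ['r0', 'r1'] at ['0x8c', '0x8b']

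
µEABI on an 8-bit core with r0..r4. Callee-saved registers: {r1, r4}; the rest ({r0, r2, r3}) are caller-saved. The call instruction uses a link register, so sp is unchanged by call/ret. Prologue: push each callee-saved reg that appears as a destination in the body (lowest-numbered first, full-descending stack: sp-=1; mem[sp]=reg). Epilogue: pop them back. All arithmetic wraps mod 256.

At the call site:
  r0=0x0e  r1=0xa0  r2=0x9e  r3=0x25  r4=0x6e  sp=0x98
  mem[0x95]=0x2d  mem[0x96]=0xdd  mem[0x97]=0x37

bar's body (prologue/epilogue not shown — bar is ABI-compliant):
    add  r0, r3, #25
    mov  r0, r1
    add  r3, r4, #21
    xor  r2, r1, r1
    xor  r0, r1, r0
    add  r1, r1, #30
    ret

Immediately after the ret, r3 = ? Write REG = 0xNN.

prologue: push r1 → mem[0x97]=0xa0, sp=0x97
body[0] add  r0, r3, #25 → r0=0x3e
body[1] mov  r0, r1 → r0=0xa0
body[2] add  r3, r4, #21 → r3=0x83
body[3] xor  r2, r1, r1 → r2=0x00
body[4] xor  r0, r1, r0 → r0=0x00
body[5] add  r1, r1, #30 → r1=0xbe
epilogue: pop r1=0xa0, sp=0x98
r3 is caller-saved → body value

REG = 0x83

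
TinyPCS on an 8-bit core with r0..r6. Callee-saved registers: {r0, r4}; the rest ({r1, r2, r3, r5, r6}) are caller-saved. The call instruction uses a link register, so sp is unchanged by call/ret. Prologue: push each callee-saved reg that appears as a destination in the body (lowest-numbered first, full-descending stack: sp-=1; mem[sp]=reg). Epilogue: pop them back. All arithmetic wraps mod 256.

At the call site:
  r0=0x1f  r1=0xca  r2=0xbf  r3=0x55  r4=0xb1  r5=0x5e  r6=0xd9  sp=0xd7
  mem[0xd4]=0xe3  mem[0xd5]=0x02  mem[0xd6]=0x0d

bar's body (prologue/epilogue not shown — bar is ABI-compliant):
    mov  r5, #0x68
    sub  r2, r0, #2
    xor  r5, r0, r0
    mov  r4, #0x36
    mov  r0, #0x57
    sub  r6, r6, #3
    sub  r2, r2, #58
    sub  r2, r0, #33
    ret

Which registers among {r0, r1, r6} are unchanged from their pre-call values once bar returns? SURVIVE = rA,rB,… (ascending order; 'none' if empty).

prologue: push r0 → mem[0xd6]=0x1f, sp=0xd6
prologue: push r4 → mem[0xd5]=0xb1, sp=0xd5
body[0] mov  r5, #0x68 → r5=0x68
body[1] sub  r2, r0, #2 → r2=0x1d
body[2] xor  r5, r0, r0 → r5=0x00
body[3] mov  r4, #0x36 → r4=0x36
body[4] mov  r0, #0x57 → r0=0x57
body[5] sub  r6, r6, #3 → r6=0xd6
body[6] sub  r2, r2, #58 → r2=0xe3
body[7] sub  r2, r0, #33 → r2=0x36
epilogue: pop r4=0xb1, sp=0xd6
epilogue: pop r0=0x1f, sp=0xd7
r0: callee-saved, written=True
r1: caller-saved, written=False
r6: caller-saved, written=True

SURVIVE = r0,r1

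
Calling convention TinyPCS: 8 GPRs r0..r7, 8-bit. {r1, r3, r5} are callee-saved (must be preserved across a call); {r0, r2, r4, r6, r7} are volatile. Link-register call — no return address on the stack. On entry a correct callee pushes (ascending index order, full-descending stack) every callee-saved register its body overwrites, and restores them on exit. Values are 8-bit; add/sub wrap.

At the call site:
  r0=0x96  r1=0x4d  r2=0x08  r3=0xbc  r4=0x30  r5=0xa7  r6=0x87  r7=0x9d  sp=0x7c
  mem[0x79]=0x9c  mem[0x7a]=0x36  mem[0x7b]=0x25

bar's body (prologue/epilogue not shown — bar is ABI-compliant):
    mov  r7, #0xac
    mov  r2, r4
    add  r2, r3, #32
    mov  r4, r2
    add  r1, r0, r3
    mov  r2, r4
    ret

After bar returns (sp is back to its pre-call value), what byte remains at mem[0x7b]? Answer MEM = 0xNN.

prologue: push r1 → mem[0x7b]=0x4d, sp=0x7b
body[0] mov  r7, #0xac → r7=0xac
body[1] mov  r2, r4 → r2=0x30
body[2] add  r2, r3, #32 → r2=0xdc
body[3] mov  r4, r2 → r4=0xdc
body[4] add  r1, r0, r3 → r1=0x52
body[5] mov  r2, r4 → r2=0xdc
epilogue: pop r1=0x4d, sp=0x7c
prologue pushed ['r1'] at ['0x7b']

MEM = 0x4d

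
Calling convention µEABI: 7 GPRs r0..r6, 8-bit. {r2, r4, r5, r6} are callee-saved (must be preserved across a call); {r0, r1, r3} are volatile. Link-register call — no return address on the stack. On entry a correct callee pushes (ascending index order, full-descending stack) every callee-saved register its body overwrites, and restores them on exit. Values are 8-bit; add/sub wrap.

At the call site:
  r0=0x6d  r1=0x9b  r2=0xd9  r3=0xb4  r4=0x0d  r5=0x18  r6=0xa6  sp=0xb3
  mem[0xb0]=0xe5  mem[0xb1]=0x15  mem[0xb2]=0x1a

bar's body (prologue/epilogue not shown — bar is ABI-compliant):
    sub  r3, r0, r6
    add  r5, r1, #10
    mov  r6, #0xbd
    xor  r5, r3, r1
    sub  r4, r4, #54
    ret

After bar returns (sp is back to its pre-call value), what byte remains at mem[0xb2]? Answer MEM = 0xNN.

MEM = 0x0d

prologue: push r4 -> mem[0xb2]=0x0d, sp=0xb2
prologue: push r5 -> mem[0xb1]=0x18, sp=0xb1
prologue: push r6 -> mem[0xb0]=0xa6, sp=0xb0
body[0] sub  r3, r0, r6 -> r3=0xc7
body[1] add  r5, r1, #10 -> r5=0xa5
body[2] mov  r6, #0xbd -> r6=0xbd
body[3] xor  r5, r3, r1 -> r5=0x5c
body[4] sub  r4, r4, #54 -> r4=0xd7
epilogue: pop r6=0xa6, sp=0xb1
epilogue: pop r5=0x18, sp=0xb2
epilogue: pop r4=0x0d, sp=0xb3
prologue pushed ['r4', 'r5', 'r6'] at ['0xb2', '0xb1', '0xb0']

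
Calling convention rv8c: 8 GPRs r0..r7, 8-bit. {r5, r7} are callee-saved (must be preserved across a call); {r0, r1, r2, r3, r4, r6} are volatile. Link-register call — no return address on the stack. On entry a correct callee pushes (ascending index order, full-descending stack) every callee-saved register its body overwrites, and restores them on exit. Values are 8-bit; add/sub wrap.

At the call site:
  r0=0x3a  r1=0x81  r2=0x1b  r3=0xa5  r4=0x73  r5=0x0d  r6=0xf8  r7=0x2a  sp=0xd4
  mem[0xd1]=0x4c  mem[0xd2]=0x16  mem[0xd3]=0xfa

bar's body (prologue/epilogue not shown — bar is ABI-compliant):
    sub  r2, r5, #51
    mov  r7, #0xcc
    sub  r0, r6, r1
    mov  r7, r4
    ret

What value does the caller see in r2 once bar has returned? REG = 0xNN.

REG = 0xda

prologue: push r7 -> mem[0xd3]=0x2a, sp=0xd3
body[0] sub  r2, r5, #51 -> r2=0xda
body[1] mov  r7, #0xcc -> r7=0xcc
body[2] sub  r0, r6, r1 -> r0=0x77
body[3] mov  r7, r4 -> r7=0x73
epilogue: pop r7=0x2a, sp=0xd4
r2 is caller-saved -> body value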